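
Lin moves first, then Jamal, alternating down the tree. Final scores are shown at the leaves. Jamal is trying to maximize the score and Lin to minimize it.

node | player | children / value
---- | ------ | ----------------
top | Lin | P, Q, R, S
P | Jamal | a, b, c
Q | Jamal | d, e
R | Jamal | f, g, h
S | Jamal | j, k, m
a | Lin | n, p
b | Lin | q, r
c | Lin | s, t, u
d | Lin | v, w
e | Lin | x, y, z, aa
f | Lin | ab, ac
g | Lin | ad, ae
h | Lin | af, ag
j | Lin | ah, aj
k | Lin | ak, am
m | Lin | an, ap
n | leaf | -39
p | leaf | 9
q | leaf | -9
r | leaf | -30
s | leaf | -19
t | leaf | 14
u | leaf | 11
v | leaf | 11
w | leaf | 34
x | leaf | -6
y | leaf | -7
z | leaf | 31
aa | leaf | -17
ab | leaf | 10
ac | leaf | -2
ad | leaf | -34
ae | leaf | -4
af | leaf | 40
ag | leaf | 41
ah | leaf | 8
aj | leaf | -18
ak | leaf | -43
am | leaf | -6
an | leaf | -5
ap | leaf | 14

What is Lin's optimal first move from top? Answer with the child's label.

a (Lin): min(-39, 9) = -39
b (Lin): min(-9, -30) = -30
c (Lin): min(-19, 14, 11) = -19
P (Jamal): max(-39, -30, -19) = -19
d (Lin): min(11, 34) = 11
e (Lin): min(-6, -7, 31, -17) = -17
Q (Jamal): max(11, -17) = 11
f (Lin): min(10, -2) = -2
g (Lin): min(-34, -4) = -34
h (Lin): min(40, 41) = 40
R (Jamal): max(-2, -34, 40) = 40
j (Lin): min(8, -18) = -18
k (Lin): min(-43, -6) = -43
m (Lin): min(-5, 14) = -5
S (Jamal): max(-18, -43, -5) = -5
top (Lin): min(-19, 11, 40, -5) = -19
Lin at top wants the lowest of {P=-19, Q=11, R=40, S=-5}, so chooses P.

P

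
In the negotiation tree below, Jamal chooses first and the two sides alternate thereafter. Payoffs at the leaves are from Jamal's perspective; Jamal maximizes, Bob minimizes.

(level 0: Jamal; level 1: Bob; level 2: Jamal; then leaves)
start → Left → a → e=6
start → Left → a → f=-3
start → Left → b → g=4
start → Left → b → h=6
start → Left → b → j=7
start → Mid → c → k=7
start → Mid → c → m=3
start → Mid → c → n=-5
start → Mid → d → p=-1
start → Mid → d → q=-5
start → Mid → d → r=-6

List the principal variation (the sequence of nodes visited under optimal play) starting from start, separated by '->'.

a (Jamal): max(6, -3) = 6
b (Jamal): max(4, 6, 7) = 7
Left (Bob): min(6, 7) = 6
c (Jamal): max(7, 3, -5) = 7
d (Jamal): max(-1, -5, -6) = -1
Mid (Bob): min(7, -1) = -1
start (Jamal): max(6, -1) = 6
At start, Jamal picks Left (highest: 6).
At Left, Bob picks a (lowest: 6).
At a, Jamal picks e (highest: 6).
Terminal value 6.

start -> Left -> a -> e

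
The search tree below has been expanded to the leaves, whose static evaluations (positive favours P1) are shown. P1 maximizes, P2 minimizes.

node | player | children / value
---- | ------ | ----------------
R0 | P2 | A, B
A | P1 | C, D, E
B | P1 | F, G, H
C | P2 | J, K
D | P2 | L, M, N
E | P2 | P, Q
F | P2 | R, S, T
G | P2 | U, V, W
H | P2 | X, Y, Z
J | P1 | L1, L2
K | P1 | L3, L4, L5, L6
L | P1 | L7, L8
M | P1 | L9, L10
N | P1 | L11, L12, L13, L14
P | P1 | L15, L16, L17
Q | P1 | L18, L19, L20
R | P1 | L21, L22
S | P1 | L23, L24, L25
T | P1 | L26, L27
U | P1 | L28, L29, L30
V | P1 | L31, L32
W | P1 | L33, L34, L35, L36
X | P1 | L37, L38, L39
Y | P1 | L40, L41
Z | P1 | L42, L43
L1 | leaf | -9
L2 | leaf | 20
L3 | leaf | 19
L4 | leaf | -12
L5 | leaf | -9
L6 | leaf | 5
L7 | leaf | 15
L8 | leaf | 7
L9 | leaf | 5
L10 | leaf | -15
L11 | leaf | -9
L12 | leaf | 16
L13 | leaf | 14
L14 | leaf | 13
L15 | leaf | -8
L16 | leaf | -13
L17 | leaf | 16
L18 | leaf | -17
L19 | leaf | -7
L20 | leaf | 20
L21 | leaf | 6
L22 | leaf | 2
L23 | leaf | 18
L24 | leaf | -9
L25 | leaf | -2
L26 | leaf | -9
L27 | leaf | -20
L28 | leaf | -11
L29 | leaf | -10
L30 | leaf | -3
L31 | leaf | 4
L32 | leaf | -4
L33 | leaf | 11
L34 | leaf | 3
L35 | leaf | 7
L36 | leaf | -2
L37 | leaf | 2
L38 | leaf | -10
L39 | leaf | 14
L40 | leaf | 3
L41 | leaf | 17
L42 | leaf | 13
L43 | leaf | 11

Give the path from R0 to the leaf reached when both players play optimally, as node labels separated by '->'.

J (P1): max(-9, 20) = 20
K (P1): max(19, -12, -9, 5) = 19
C (P2): min(20, 19) = 19
L (P1): max(15, 7) = 15
M (P1): max(5, -15) = 5
N (P1): max(-9, 16, 14, 13) = 16
D (P2): min(15, 5, 16) = 5
P (P1): max(-8, -13, 16) = 16
Q (P1): max(-17, -7, 20) = 20
E (P2): min(16, 20) = 16
A (P1): max(19, 5, 16) = 19
R (P1): max(6, 2) = 6
S (P1): max(18, -9, -2) = 18
T (P1): max(-9, -20) = -9
F (P2): min(6, 18, -9) = -9
U (P1): max(-11, -10, -3) = -3
V (P1): max(4, -4) = 4
W (P1): max(11, 3, 7, -2) = 11
G (P2): min(-3, 4, 11) = -3
X (P1): max(2, -10, 14) = 14
Y (P1): max(3, 17) = 17
Z (P1): max(13, 11) = 13
H (P2): min(14, 17, 13) = 13
B (P1): max(-9, -3, 13) = 13
R0 (P2): min(19, 13) = 13
At R0, P2 picks B (lowest: 13).
At B, P1 picks H (highest: 13).
At H, P2 picks Z (lowest: 13).
At Z, P1 picks L42 (highest: 13).
Terminal value 13.

R0 -> B -> H -> Z -> L42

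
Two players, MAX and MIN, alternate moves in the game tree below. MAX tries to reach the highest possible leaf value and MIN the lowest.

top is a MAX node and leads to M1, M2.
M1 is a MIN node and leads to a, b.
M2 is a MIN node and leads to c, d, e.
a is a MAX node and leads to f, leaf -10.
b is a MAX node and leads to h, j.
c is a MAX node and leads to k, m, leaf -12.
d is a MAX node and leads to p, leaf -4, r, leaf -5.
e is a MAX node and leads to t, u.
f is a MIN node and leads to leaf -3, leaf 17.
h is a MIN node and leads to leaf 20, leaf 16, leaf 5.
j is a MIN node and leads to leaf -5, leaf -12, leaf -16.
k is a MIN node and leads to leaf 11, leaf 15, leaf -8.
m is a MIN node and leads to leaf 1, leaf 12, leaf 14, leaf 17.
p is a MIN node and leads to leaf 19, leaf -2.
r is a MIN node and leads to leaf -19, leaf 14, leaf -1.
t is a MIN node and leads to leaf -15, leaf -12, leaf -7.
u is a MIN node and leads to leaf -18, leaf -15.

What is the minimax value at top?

f (MIN): min(-3, 17) = -3
a (MAX): max(-3, -10) = -3
h (MIN): min(20, 16, 5) = 5
j (MIN): min(-5, -12, -16) = -16
b (MAX): max(5, -16) = 5
M1 (MIN): min(-3, 5) = -3
k (MIN): min(11, 15, -8) = -8
m (MIN): min(1, 12, 14, 17) = 1
c (MAX): max(-8, 1, -12) = 1
p (MIN): min(19, -2) = -2
r (MIN): min(-19, 14, -1) = -19
d (MAX): max(-2, -4, -19, -5) = -2
t (MIN): min(-15, -12, -7) = -15
u (MIN): min(-18, -15) = -18
e (MAX): max(-15, -18) = -15
M2 (MIN): min(1, -2, -15) = -15
top (MAX): max(-3, -15) = -3

-3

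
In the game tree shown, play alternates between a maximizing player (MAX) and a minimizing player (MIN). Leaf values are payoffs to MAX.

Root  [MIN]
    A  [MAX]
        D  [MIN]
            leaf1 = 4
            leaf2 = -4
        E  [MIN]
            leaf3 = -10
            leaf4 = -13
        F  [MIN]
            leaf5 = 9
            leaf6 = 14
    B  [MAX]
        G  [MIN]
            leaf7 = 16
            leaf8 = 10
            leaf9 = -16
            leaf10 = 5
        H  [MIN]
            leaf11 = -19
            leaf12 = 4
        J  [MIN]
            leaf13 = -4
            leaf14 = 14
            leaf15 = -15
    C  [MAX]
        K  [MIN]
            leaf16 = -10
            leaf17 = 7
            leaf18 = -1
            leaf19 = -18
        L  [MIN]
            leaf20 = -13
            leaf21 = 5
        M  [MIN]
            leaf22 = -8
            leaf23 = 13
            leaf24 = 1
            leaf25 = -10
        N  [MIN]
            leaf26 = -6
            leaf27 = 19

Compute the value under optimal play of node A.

D (MIN): min(4, -4) = -4
E (MIN): min(-10, -13) = -13
F (MIN): min(9, 14) = 9
A (MAX): max(-4, -13, 9) = 9

9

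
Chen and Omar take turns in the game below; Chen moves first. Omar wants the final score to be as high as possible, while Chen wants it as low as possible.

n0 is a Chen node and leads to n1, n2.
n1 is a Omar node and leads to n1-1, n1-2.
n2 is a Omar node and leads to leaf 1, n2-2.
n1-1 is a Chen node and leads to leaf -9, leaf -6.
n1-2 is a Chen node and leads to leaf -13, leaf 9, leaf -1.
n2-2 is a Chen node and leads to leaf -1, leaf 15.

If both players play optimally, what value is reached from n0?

-9

n1-1 (Chen): min(-9, -6) = -9
n1-2 (Chen): min(-13, 9, -1) = -13
n1 (Omar): max(-9, -13) = -9
n2-2 (Chen): min(-1, 15) = -1
n2 (Omar): max(1, -1) = 1
n0 (Chen): min(-9, 1) = -9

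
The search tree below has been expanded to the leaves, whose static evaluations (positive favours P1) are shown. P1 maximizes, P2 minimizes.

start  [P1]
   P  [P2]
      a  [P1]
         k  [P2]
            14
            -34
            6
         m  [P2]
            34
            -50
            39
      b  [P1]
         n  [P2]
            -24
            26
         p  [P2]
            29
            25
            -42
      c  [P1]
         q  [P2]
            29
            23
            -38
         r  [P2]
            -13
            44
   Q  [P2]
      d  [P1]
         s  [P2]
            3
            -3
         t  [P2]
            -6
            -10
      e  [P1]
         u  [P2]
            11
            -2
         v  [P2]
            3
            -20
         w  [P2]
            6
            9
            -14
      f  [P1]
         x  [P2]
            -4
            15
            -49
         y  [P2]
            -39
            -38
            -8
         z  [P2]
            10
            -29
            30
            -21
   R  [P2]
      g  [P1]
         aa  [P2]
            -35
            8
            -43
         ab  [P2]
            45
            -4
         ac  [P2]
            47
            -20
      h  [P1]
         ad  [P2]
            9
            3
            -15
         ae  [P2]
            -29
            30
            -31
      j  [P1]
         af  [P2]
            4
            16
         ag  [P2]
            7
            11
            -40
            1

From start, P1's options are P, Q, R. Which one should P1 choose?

R

k (P2): min(14, -34, 6) = -34
m (P2): min(34, -50, 39) = -50
a (P1): max(-34, -50) = -34
n (P2): min(-24, 26) = -24
p (P2): min(29, 25, -42) = -42
b (P1): max(-24, -42) = -24
q (P2): min(29, 23, -38) = -38
r (P2): min(-13, 44) = -13
c (P1): max(-38, -13) = -13
P (P2): min(-34, -24, -13) = -34
s (P2): min(3, -3) = -3
t (P2): min(-6, -10) = -10
d (P1): max(-3, -10) = -3
u (P2): min(11, -2) = -2
v (P2): min(3, -20) = -20
w (P2): min(6, 9, -14) = -14
e (P1): max(-2, -20, -14) = -2
x (P2): min(-4, 15, -49) = -49
y (P2): min(-39, -38, -8) = -39
z (P2): min(10, -29, 30, -21) = -29
f (P1): max(-49, -39, -29) = -29
Q (P2): min(-3, -2, -29) = -29
aa (P2): min(-35, 8, -43) = -43
ab (P2): min(45, -4) = -4
ac (P2): min(47, -20) = -20
g (P1): max(-43, -4, -20) = -4
ad (P2): min(9, 3, -15) = -15
ae (P2): min(-29, 30, -31) = -31
h (P1): max(-15, -31) = -15
af (P2): min(4, 16) = 4
ag (P2): min(7, 11, -40, 1) = -40
j (P1): max(4, -40) = 4
R (P2): min(-4, -15, 4) = -15
start (P1): max(-34, -29, -15) = -15
P1 at start wants the highest of {P=-34, Q=-29, R=-15}, so chooses R.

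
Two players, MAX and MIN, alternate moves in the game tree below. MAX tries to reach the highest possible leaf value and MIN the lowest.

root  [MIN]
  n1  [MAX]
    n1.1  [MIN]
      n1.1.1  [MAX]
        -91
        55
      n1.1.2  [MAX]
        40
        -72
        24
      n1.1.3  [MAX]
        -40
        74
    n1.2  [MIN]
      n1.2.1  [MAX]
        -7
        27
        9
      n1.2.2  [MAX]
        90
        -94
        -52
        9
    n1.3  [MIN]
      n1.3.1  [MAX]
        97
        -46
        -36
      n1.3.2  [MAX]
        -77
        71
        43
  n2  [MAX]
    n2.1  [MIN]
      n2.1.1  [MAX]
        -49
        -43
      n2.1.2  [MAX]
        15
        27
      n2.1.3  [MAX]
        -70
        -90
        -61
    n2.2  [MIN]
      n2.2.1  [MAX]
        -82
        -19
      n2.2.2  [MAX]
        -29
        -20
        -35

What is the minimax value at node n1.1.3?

n1.1.3 (MAX): max(-40, 74) = 74

74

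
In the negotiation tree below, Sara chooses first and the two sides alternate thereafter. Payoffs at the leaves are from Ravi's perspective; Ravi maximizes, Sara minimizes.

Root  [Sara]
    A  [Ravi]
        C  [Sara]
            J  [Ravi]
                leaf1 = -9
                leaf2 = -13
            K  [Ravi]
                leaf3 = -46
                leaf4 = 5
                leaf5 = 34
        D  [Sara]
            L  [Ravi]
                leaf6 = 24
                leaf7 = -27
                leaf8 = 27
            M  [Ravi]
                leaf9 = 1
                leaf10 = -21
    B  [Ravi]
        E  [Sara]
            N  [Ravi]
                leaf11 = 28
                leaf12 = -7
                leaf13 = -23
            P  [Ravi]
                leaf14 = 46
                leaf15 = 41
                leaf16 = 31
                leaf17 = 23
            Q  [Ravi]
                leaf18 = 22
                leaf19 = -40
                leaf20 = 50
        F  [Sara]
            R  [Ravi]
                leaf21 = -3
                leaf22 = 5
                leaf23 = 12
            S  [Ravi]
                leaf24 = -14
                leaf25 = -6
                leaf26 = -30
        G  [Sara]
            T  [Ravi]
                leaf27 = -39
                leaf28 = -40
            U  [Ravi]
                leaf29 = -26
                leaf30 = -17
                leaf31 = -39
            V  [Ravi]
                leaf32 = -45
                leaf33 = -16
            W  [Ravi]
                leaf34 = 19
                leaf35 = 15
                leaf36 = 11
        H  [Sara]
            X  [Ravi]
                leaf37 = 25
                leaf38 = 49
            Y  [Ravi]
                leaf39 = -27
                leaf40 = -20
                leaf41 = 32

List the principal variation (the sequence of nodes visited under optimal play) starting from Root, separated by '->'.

Root -> A -> D -> M -> leaf9

J (Ravi): max(-9, -13) = -9
K (Ravi): max(-46, 5, 34) = 34
C (Sara): min(-9, 34) = -9
L (Ravi): max(24, -27, 27) = 27
M (Ravi): max(1, -21) = 1
D (Sara): min(27, 1) = 1
A (Ravi): max(-9, 1) = 1
N (Ravi): max(28, -7, -23) = 28
P (Ravi): max(46, 41, 31, 23) = 46
Q (Ravi): max(22, -40, 50) = 50
E (Sara): min(28, 46, 50) = 28
R (Ravi): max(-3, 5, 12) = 12
S (Ravi): max(-14, -6, -30) = -6
F (Sara): min(12, -6) = -6
T (Ravi): max(-39, -40) = -39
U (Ravi): max(-26, -17, -39) = -17
V (Ravi): max(-45, -16) = -16
W (Ravi): max(19, 15, 11) = 19
G (Sara): min(-39, -17, -16, 19) = -39
X (Ravi): max(25, 49) = 49
Y (Ravi): max(-27, -20, 32) = 32
H (Sara): min(49, 32) = 32
B (Ravi): max(28, -6, -39, 32) = 32
Root (Sara): min(1, 32) = 1
At Root, Sara picks A (lowest: 1).
At A, Ravi picks D (highest: 1).
At D, Sara picks M (lowest: 1).
At M, Ravi picks leaf9 (highest: 1).
Terminal value 1.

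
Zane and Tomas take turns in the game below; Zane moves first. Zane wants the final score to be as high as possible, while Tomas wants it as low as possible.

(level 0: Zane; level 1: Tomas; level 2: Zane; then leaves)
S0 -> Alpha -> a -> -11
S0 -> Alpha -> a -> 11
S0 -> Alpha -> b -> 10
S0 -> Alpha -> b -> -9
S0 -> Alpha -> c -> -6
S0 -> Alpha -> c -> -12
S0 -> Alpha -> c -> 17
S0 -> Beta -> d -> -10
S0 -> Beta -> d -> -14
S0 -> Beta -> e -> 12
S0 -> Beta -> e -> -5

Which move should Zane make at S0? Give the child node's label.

Alpha

a (Zane): max(-11, 11) = 11
b (Zane): max(10, -9) = 10
c (Zane): max(-6, -12, 17) = 17
Alpha (Tomas): min(11, 10, 17) = 10
d (Zane): max(-10, -14) = -10
e (Zane): max(12, -5) = 12
Beta (Tomas): min(-10, 12) = -10
S0 (Zane): max(10, -10) = 10
Zane at S0 wants the highest of {Alpha=10, Beta=-10}, so chooses Alpha.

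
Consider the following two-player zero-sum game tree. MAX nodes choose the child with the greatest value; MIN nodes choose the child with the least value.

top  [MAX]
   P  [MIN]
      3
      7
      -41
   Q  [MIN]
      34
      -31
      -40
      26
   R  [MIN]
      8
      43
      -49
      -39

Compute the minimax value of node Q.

-40

Q (MIN): min(34, -31, -40, 26) = -40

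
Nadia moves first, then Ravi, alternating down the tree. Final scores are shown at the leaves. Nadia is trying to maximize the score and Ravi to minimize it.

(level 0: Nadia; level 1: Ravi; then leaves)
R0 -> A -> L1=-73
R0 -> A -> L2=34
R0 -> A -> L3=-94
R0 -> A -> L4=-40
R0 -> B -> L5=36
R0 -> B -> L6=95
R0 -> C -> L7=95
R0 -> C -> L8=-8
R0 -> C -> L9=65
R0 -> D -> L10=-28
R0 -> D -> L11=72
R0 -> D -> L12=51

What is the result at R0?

A (Ravi): min(-73, 34, -94, -40) = -94
B (Ravi): min(36, 95) = 36
C (Ravi): min(95, -8, 65) = -8
D (Ravi): min(-28, 72, 51) = -28
R0 (Nadia): max(-94, 36, -8, -28) = 36

36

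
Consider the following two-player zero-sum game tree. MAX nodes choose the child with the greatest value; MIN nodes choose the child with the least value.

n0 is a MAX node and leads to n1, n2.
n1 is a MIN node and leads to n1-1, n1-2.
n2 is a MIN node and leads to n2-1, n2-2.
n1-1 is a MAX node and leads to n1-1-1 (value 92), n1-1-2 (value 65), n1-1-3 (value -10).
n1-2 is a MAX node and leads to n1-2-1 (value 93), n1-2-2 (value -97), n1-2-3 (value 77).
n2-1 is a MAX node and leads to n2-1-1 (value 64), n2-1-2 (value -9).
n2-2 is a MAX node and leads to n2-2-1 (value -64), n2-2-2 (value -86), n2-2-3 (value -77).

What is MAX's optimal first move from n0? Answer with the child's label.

n1-1 (MAX): max(92, 65, -10) = 92
n1-2 (MAX): max(93, -97, 77) = 93
n1 (MIN): min(92, 93) = 92
n2-1 (MAX): max(64, -9) = 64
n2-2 (MAX): max(-64, -86, -77) = -64
n2 (MIN): min(64, -64) = -64
n0 (MAX): max(92, -64) = 92
MAX at n0 wants the highest of {n1=92, n2=-64}, so chooses n1.

n1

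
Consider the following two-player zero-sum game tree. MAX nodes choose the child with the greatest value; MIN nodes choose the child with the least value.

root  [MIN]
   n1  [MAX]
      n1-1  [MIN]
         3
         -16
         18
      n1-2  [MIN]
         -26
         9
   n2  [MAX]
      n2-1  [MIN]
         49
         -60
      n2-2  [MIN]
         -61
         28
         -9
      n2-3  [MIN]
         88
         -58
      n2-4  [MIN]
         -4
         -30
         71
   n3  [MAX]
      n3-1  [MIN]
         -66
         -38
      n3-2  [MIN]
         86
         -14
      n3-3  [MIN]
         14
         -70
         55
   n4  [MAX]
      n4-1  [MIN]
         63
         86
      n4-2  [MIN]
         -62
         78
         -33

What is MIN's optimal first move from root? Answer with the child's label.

n2

n1-1 (MIN): min(3, -16, 18) = -16
n1-2 (MIN): min(-26, 9) = -26
n1 (MAX): max(-16, -26) = -16
n2-1 (MIN): min(49, -60) = -60
n2-2 (MIN): min(-61, 28, -9) = -61
n2-3 (MIN): min(88, -58) = -58
n2-4 (MIN): min(-4, -30, 71) = -30
n2 (MAX): max(-60, -61, -58, -30) = -30
n3-1 (MIN): min(-66, -38) = -66
n3-2 (MIN): min(86, -14) = -14
n3-3 (MIN): min(14, -70, 55) = -70
n3 (MAX): max(-66, -14, -70) = -14
n4-1 (MIN): min(63, 86) = 63
n4-2 (MIN): min(-62, 78, -33) = -62
n4 (MAX): max(63, -62) = 63
root (MIN): min(-16, -30, -14, 63) = -30
MIN at root wants the lowest of {n1=-16, n2=-30, n3=-14, n4=63}, so chooses n2.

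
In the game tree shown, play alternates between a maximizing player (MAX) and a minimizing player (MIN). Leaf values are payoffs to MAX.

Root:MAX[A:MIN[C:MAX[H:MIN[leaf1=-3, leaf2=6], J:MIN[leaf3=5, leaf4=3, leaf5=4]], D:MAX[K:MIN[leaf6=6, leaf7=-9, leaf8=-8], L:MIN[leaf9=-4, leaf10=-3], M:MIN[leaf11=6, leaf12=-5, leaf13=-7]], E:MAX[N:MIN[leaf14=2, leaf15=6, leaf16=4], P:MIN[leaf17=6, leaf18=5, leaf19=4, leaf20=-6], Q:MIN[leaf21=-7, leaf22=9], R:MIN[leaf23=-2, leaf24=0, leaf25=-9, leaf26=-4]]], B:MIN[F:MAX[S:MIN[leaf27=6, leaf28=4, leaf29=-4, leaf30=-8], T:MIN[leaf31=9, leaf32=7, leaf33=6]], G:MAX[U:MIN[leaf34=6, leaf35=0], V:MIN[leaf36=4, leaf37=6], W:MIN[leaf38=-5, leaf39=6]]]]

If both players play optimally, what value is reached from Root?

H (MIN): min(-3, 6) = -3
J (MIN): min(5, 3, 4) = 3
C (MAX): max(-3, 3) = 3
K (MIN): min(6, -9, -8) = -9
L (MIN): min(-4, -3) = -4
M (MIN): min(6, -5, -7) = -7
D (MAX): max(-9, -4, -7) = -4
N (MIN): min(2, 6, 4) = 2
P (MIN): min(6, 5, 4, -6) = -6
Q (MIN): min(-7, 9) = -7
R (MIN): min(-2, 0, -9, -4) = -9
E (MAX): max(2, -6, -7, -9) = 2
A (MIN): min(3, -4, 2) = -4
S (MIN): min(6, 4, -4, -8) = -8
T (MIN): min(9, 7, 6) = 6
F (MAX): max(-8, 6) = 6
U (MIN): min(6, 0) = 0
V (MIN): min(4, 6) = 4
W (MIN): min(-5, 6) = -5
G (MAX): max(0, 4, -5) = 4
B (MIN): min(6, 4) = 4
Root (MAX): max(-4, 4) = 4

4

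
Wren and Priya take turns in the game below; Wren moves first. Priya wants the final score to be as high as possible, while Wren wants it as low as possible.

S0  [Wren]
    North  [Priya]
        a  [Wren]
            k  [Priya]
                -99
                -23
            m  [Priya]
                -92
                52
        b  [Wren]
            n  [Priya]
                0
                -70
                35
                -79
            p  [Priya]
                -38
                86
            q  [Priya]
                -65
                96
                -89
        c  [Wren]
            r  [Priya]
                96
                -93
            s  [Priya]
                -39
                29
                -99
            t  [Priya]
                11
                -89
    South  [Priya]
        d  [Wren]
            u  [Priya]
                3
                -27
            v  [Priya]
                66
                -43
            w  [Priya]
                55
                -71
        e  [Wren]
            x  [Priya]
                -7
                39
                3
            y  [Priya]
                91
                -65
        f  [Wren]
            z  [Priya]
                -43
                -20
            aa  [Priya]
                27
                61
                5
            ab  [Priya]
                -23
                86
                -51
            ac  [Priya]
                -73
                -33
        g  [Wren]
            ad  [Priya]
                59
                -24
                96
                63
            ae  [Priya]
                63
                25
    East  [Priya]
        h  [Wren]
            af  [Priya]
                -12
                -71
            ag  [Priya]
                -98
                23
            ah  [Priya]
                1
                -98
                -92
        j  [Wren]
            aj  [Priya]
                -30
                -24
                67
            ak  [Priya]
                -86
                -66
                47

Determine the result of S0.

k (Priya): max(-99, -23) = -23
m (Priya): max(-92, 52) = 52
a (Wren): min(-23, 52) = -23
n (Priya): max(0, -70, 35, -79) = 35
p (Priya): max(-38, 86) = 86
q (Priya): max(-65, 96, -89) = 96
b (Wren): min(35, 86, 96) = 35
r (Priya): max(96, -93) = 96
s (Priya): max(-39, 29, -99) = 29
t (Priya): max(11, -89) = 11
c (Wren): min(96, 29, 11) = 11
North (Priya): max(-23, 35, 11) = 35
u (Priya): max(3, -27) = 3
v (Priya): max(66, -43) = 66
w (Priya): max(55, -71) = 55
d (Wren): min(3, 66, 55) = 3
x (Priya): max(-7, 39, 3) = 39
y (Priya): max(91, -65) = 91
e (Wren): min(39, 91) = 39
z (Priya): max(-43, -20) = -20
aa (Priya): max(27, 61, 5) = 61
ab (Priya): max(-23, 86, -51) = 86
ac (Priya): max(-73, -33) = -33
f (Wren): min(-20, 61, 86, -33) = -33
ad (Priya): max(59, -24, 96, 63) = 96
ae (Priya): max(63, 25) = 63
g (Wren): min(96, 63) = 63
South (Priya): max(3, 39, -33, 63) = 63
af (Priya): max(-12, -71) = -12
ag (Priya): max(-98, 23) = 23
ah (Priya): max(1, -98, -92) = 1
h (Wren): min(-12, 23, 1) = -12
aj (Priya): max(-30, -24, 67) = 67
ak (Priya): max(-86, -66, 47) = 47
j (Wren): min(67, 47) = 47
East (Priya): max(-12, 47) = 47
S0 (Wren): min(35, 63, 47) = 35

35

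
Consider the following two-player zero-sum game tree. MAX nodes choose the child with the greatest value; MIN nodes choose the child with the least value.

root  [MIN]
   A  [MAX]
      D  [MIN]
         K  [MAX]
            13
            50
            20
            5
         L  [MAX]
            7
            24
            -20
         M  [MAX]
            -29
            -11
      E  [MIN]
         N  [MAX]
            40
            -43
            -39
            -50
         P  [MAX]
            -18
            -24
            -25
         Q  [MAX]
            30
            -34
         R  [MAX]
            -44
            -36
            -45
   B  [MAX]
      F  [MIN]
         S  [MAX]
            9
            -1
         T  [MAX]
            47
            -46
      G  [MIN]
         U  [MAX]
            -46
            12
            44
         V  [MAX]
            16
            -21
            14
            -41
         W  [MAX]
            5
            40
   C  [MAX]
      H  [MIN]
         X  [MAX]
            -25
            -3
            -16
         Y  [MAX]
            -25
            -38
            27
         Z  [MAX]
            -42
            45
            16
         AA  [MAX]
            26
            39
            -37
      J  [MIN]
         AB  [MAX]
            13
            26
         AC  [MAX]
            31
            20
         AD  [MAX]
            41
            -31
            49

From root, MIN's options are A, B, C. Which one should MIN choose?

A

K (MAX): max(13, 50, 20, 5) = 50
L (MAX): max(7, 24, -20) = 24
M (MAX): max(-29, -11) = -11
D (MIN): min(50, 24, -11) = -11
N (MAX): max(40, -43, -39, -50) = 40
P (MAX): max(-18, -24, -25) = -18
Q (MAX): max(30, -34) = 30
R (MAX): max(-44, -36, -45) = -36
E (MIN): min(40, -18, 30, -36) = -36
A (MAX): max(-11, -36) = -11
S (MAX): max(9, -1) = 9
T (MAX): max(47, -46) = 47
F (MIN): min(9, 47) = 9
U (MAX): max(-46, 12, 44) = 44
V (MAX): max(16, -21, 14, -41) = 16
W (MAX): max(5, 40) = 40
G (MIN): min(44, 16, 40) = 16
B (MAX): max(9, 16) = 16
X (MAX): max(-25, -3, -16) = -3
Y (MAX): max(-25, -38, 27) = 27
Z (MAX): max(-42, 45, 16) = 45
AA (MAX): max(26, 39, -37) = 39
H (MIN): min(-3, 27, 45, 39) = -3
AB (MAX): max(13, 26) = 26
AC (MAX): max(31, 20) = 31
AD (MAX): max(41, -31, 49) = 49
J (MIN): min(26, 31, 49) = 26
C (MAX): max(-3, 26) = 26
root (MIN): min(-11, 16, 26) = -11
MIN at root wants the lowest of {A=-11, B=16, C=26}, so chooses A.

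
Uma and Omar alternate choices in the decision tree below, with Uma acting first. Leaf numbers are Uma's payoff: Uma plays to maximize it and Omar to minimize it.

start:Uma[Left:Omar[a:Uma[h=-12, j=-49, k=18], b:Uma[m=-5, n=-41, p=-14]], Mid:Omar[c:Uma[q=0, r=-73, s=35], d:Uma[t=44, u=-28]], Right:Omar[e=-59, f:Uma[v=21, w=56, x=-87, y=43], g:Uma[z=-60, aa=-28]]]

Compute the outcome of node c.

c (Uma): max(0, -73, 35) = 35

35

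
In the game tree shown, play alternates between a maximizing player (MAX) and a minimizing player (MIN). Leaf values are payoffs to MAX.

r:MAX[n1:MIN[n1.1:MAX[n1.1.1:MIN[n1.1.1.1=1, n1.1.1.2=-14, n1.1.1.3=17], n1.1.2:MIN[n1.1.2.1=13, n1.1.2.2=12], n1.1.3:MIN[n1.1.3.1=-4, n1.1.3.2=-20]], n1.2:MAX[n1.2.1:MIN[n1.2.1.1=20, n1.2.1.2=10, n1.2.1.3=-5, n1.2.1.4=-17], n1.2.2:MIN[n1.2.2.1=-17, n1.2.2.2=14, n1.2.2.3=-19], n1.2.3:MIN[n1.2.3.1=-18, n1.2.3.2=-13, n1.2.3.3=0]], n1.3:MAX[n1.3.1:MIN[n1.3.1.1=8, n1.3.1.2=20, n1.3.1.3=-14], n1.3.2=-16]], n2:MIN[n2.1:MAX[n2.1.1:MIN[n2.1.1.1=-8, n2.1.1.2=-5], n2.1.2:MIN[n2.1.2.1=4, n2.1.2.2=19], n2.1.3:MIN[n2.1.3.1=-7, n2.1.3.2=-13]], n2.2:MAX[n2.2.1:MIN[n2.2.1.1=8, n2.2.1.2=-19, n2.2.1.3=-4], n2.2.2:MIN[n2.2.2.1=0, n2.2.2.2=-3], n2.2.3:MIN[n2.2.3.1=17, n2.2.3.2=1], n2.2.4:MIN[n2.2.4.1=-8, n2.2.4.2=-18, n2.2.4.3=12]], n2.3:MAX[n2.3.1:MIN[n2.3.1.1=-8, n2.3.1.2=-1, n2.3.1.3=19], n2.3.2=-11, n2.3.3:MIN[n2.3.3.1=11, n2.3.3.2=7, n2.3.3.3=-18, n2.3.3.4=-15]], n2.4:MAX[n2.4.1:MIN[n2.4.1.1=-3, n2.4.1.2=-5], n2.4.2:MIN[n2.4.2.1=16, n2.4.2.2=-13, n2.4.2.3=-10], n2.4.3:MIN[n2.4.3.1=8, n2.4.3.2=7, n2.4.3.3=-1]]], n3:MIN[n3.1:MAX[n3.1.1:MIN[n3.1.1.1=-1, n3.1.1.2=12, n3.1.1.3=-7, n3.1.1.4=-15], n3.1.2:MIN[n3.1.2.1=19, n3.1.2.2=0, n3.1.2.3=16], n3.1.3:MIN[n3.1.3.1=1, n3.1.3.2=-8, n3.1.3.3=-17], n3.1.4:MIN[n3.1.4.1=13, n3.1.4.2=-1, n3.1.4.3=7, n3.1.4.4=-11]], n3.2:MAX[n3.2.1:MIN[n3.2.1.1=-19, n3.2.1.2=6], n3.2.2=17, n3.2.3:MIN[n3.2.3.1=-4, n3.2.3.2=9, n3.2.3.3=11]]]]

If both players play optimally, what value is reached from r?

n1.1.1 (MIN): min(1, -14, 17) = -14
n1.1.2 (MIN): min(13, 12) = 12
n1.1.3 (MIN): min(-4, -20) = -20
n1.1 (MAX): max(-14, 12, -20) = 12
n1.2.1 (MIN): min(20, 10, -5, -17) = -17
n1.2.2 (MIN): min(-17, 14, -19) = -19
n1.2.3 (MIN): min(-18, -13, 0) = -18
n1.2 (MAX): max(-17, -19, -18) = -17
n1.3.1 (MIN): min(8, 20, -14) = -14
n1.3 (MAX): max(-14, -16) = -14
n1 (MIN): min(12, -17, -14) = -17
n2.1.1 (MIN): min(-8, -5) = -8
n2.1.2 (MIN): min(4, 19) = 4
n2.1.3 (MIN): min(-7, -13) = -13
n2.1 (MAX): max(-8, 4, -13) = 4
n2.2.1 (MIN): min(8, -19, -4) = -19
n2.2.2 (MIN): min(0, -3) = -3
n2.2.3 (MIN): min(17, 1) = 1
n2.2.4 (MIN): min(-8, -18, 12) = -18
n2.2 (MAX): max(-19, -3, 1, -18) = 1
n2.3.1 (MIN): min(-8, -1, 19) = -8
n2.3.3 (MIN): min(11, 7, -18, -15) = -18
n2.3 (MAX): max(-8, -11, -18) = -8
n2.4.1 (MIN): min(-3, -5) = -5
n2.4.2 (MIN): min(16, -13, -10) = -13
n2.4.3 (MIN): min(8, 7, -1) = -1
n2.4 (MAX): max(-5, -13, -1) = -1
n2 (MIN): min(4, 1, -8, -1) = -8
n3.1.1 (MIN): min(-1, 12, -7, -15) = -15
n3.1.2 (MIN): min(19, 0, 16) = 0
n3.1.3 (MIN): min(1, -8, -17) = -17
n3.1.4 (MIN): min(13, -1, 7, -11) = -11
n3.1 (MAX): max(-15, 0, -17, -11) = 0
n3.2.1 (MIN): min(-19, 6) = -19
n3.2.3 (MIN): min(-4, 9, 11) = -4
n3.2 (MAX): max(-19, 17, -4) = 17
n3 (MIN): min(0, 17) = 0
r (MAX): max(-17, -8, 0) = 0

0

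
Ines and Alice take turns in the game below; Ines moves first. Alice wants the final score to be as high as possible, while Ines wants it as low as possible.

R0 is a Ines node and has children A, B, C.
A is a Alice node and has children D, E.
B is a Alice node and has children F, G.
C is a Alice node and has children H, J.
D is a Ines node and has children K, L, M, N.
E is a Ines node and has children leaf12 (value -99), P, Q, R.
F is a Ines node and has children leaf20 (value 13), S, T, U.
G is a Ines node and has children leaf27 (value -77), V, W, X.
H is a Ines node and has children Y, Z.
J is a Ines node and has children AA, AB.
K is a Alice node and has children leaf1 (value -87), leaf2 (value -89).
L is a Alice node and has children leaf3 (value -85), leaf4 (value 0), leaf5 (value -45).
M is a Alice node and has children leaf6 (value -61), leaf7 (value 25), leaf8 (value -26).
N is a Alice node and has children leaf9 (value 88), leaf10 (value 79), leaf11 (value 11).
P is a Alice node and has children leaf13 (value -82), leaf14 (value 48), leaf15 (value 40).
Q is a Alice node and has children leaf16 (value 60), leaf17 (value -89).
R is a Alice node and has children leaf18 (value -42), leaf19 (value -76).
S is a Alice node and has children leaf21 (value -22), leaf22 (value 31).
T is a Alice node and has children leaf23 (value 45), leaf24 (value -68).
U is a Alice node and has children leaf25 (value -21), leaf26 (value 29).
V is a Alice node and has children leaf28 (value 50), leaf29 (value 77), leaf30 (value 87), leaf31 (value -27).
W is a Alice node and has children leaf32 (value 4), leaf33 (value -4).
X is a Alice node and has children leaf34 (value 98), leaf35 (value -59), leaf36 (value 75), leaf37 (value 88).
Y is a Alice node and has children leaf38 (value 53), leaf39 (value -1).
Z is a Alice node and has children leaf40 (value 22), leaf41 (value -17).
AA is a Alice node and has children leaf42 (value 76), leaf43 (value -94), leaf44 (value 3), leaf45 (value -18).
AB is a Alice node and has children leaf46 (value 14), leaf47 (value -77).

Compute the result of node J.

AA (Alice): max(76, -94, 3, -18) = 76
AB (Alice): max(14, -77) = 14
J (Ines): min(76, 14) = 14

14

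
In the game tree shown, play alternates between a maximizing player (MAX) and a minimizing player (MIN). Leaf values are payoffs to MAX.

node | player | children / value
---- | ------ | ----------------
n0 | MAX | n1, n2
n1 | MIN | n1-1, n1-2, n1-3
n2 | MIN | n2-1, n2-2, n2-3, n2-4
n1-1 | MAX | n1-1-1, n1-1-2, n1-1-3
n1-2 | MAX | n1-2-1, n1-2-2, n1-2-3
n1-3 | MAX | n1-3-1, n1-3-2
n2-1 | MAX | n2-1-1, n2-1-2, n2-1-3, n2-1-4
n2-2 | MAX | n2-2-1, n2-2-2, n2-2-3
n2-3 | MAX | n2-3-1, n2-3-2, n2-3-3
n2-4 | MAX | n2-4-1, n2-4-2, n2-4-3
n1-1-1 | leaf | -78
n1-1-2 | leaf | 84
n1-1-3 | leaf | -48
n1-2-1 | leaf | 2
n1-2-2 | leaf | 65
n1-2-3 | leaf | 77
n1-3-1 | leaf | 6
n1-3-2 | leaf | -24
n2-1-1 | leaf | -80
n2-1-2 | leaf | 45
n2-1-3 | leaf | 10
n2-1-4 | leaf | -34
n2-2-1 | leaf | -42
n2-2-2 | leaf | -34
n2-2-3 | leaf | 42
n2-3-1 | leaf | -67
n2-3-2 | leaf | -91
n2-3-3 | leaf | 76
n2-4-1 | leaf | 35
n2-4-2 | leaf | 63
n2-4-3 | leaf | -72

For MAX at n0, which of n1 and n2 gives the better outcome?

n2

n1-1 (MAX): max(-78, 84, -48) = 84
n1-2 (MAX): max(2, 65, 77) = 77
n1-3 (MAX): max(6, -24) = 6
n1 (MIN): min(84, 77, 6) = 6
n2-1 (MAX): max(-80, 45, 10, -34) = 45
n2-2 (MAX): max(-42, -34, 42) = 42
n2-3 (MAX): max(-67, -91, 76) = 76
n2-4 (MAX): max(35, 63, -72) = 63
n2 (MIN): min(45, 42, 76, 63) = 42
MAX prefers the higher value; n1=6, n2=42. n2 is better since 42 > 6.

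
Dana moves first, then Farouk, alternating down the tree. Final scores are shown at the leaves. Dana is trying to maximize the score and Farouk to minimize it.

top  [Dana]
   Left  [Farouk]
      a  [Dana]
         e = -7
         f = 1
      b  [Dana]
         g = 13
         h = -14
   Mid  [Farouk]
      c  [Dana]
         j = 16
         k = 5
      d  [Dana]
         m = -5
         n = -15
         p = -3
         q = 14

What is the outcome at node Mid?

14

c (Dana): max(16, 5) = 16
d (Dana): max(-5, -15, -3, 14) = 14
Mid (Farouk): min(16, 14) = 14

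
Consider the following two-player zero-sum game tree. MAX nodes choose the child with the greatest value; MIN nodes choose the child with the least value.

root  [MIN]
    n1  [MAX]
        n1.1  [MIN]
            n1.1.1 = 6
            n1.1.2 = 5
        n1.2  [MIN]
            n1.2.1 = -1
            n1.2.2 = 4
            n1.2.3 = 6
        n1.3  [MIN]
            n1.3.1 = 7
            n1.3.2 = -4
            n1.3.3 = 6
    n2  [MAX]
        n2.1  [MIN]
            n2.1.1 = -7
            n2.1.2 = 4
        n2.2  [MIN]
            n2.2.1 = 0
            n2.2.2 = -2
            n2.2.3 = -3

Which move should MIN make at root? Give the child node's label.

n2

n1.1 (MIN): min(6, 5) = 5
n1.2 (MIN): min(-1, 4, 6) = -1
n1.3 (MIN): min(7, -4, 6) = -4
n1 (MAX): max(5, -1, -4) = 5
n2.1 (MIN): min(-7, 4) = -7
n2.2 (MIN): min(0, -2, -3) = -3
n2 (MAX): max(-7, -3) = -3
root (MIN): min(5, -3) = -3
MIN at root wants the lowest of {n1=5, n2=-3}, so chooses n2.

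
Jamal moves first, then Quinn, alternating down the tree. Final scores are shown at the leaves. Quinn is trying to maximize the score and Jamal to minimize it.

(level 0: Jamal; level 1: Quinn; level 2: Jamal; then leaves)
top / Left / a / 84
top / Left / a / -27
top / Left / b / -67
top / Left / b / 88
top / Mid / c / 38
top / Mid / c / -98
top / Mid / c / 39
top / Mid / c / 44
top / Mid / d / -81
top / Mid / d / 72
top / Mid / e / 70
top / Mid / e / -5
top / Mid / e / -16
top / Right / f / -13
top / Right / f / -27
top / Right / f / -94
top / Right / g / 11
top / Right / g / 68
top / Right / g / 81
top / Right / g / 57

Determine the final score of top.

a (Jamal): min(84, -27) = -27
b (Jamal): min(-67, 88) = -67
Left (Quinn): max(-27, -67) = -27
c (Jamal): min(38, -98, 39, 44) = -98
d (Jamal): min(-81, 72) = -81
e (Jamal): min(70, -5, -16) = -16
Mid (Quinn): max(-98, -81, -16) = -16
f (Jamal): min(-13, -27, -94) = -94
g (Jamal): min(11, 68, 81, 57) = 11
Right (Quinn): max(-94, 11) = 11
top (Jamal): min(-27, -16, 11) = -27

-27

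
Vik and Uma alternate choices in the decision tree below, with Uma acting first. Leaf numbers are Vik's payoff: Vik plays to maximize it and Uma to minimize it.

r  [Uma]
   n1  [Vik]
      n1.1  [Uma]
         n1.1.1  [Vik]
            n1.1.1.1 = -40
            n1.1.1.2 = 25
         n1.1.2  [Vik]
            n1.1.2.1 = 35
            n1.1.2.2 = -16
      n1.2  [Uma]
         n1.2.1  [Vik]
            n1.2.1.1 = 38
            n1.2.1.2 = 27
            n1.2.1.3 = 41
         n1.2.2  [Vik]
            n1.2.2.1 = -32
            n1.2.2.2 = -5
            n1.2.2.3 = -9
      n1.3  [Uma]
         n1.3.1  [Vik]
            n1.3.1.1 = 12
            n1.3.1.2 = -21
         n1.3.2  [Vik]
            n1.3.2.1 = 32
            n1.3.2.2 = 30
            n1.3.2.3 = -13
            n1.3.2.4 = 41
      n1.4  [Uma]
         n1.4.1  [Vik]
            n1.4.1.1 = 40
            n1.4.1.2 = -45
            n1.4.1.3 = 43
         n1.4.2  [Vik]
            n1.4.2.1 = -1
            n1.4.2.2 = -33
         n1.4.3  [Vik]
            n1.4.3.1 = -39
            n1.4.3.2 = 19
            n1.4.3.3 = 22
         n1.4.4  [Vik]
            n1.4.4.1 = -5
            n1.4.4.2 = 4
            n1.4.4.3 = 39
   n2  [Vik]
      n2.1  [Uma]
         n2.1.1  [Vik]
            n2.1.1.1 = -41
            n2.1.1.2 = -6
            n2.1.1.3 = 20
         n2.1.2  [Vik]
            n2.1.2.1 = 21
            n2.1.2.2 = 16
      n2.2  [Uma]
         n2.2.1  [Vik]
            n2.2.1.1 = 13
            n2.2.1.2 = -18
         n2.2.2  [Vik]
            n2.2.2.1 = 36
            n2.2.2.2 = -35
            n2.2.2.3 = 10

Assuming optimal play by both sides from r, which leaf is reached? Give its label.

n1.1.1 (Vik): max(-40, 25) = 25
n1.1.2 (Vik): max(35, -16) = 35
n1.1 (Uma): min(25, 35) = 25
n1.2.1 (Vik): max(38, 27, 41) = 41
n1.2.2 (Vik): max(-32, -5, -9) = -5
n1.2 (Uma): min(41, -5) = -5
n1.3.1 (Vik): max(12, -21) = 12
n1.3.2 (Vik): max(32, 30, -13, 41) = 41
n1.3 (Uma): min(12, 41) = 12
n1.4.1 (Vik): max(40, -45, 43) = 43
n1.4.2 (Vik): max(-1, -33) = -1
n1.4.3 (Vik): max(-39, 19, 22) = 22
n1.4.4 (Vik): max(-5, 4, 39) = 39
n1.4 (Uma): min(43, -1, 22, 39) = -1
n1 (Vik): max(25, -5, 12, -1) = 25
n2.1.1 (Vik): max(-41, -6, 20) = 20
n2.1.2 (Vik): max(21, 16) = 21
n2.1 (Uma): min(20, 21) = 20
n2.2.1 (Vik): max(13, -18) = 13
n2.2.2 (Vik): max(36, -35, 10) = 36
n2.2 (Uma): min(13, 36) = 13
n2 (Vik): max(20, 13) = 20
r (Uma): min(25, 20) = 20
At r, Uma picks n2 (lowest: 20).
At n2, Vik picks n2.1 (highest: 20).
At n2.1, Uma picks n2.1.1 (lowest: 20).
At n2.1.1, Vik picks n2.1.1.3 (highest: 20).
Terminal value 20.

n2.1.1.3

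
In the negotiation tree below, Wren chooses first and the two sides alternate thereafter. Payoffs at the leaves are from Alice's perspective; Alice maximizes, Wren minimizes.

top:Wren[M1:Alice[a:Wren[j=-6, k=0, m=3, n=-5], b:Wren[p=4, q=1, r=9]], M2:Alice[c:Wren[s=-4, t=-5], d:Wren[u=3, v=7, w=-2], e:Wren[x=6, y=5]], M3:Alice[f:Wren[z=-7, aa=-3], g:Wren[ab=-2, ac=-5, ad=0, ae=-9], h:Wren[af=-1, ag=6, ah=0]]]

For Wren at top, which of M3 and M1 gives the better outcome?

f (Wren): min(-7, -3) = -7
g (Wren): min(-2, -5, 0, -9) = -9
h (Wren): min(-1, 6, 0) = -1
M3 (Alice): max(-7, -9, -1) = -1
a (Wren): min(-6, 0, 3, -5) = -6
b (Wren): min(4, 1, 9) = 1
M1 (Alice): max(-6, 1) = 1
Wren prefers the lower value; M3=-1, M1=1. M3 is better since -1 < 1.

M3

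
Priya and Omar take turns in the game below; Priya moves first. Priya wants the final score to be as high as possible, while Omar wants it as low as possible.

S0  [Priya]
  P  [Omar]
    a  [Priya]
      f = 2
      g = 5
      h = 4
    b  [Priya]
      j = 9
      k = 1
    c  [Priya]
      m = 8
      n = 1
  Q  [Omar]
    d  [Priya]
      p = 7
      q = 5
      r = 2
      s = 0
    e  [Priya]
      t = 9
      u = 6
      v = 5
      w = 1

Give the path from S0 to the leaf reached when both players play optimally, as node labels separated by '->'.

a (Priya): max(2, 5, 4) = 5
b (Priya): max(9, 1) = 9
c (Priya): max(8, 1) = 8
P (Omar): min(5, 9, 8) = 5
d (Priya): max(7, 5, 2, 0) = 7
e (Priya): max(9, 6, 5, 1) = 9
Q (Omar): min(7, 9) = 7
S0 (Priya): max(5, 7) = 7
At S0, Priya picks Q (highest: 7).
At Q, Omar picks d (lowest: 7).
At d, Priya picks p (highest: 7).
Terminal value 7.

S0 -> Q -> d -> p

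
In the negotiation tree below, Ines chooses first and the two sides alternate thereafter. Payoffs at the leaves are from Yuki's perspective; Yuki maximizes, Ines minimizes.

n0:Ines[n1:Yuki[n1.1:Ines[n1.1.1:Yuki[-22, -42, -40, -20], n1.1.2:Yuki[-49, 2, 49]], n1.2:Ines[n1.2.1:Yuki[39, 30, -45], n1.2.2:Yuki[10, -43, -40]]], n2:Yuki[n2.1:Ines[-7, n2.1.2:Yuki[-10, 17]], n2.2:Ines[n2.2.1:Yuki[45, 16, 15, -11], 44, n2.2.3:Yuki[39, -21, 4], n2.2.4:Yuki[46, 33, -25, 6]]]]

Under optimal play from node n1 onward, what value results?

n1.1.1 (Yuki): max(-22, -42, -40, -20) = -20
n1.1.2 (Yuki): max(-49, 2, 49) = 49
n1.1 (Ines): min(-20, 49) = -20
n1.2.1 (Yuki): max(39, 30, -45) = 39
n1.2.2 (Yuki): max(10, -43, -40) = 10
n1.2 (Ines): min(39, 10) = 10
n1 (Yuki): max(-20, 10) = 10

10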